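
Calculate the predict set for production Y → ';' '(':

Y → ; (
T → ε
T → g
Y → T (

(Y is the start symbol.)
{ ';' }

PREDICT(Y → ';' '(') = (FIRST(RHS) \ {ε}) ∪ (FOLLOW(Y) if ε ∈ FIRST(RHS), i.e. RHS ⇒* ε)
FIRST(';' '(') = { ';' }
ε ∉ FIRST(';' '('), so FOLLOW(Y) is not added.
PREDICT(Y → ';' '(') = { ';' }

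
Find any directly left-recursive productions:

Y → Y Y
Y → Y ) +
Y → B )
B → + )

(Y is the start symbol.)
Direct left recursion occurs when N → N α for some non-terminal N (the right-hand side begins with the left-hand side itself).

Y → Y Y: LEFT RECURSIVE (starts with Y)
Y → Y ) +: LEFT RECURSIVE (starts with Y)
Y → B ): starts with B
B → + ): starts with '+'

The grammar has direct left recursion on: Y.

Answer: Yes, Y is left-recursive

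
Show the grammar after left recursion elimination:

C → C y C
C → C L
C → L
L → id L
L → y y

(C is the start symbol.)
C → L C'
C' → y C C'
C' → L C'
C' → ε
L → id L
L → y y

C is directly left-recursive. The standard transformation for
  A → A α₁ | ... | A α_m | β₁ | ... | β_n
is
  A  → β₁ A' | ... | β_n A'
  A' → α₁ A' | ... | α_m A' | ε

C → L becomes C → L C'
C → C y C becomes C' → y C C'
C → C L becomes C' → L C'
Add C' → ε

Productions for other non-terminals are unchanged:
  L → id L
  L → y y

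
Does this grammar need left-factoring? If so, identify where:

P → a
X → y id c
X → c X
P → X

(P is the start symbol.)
Left-factoring is needed when two productions for the same non-terminal
share a common prefix on the right-hand side.

Productions for P:
  P → a
  P → X
Productions for X:
  X → y id c
  X → c X

No common prefixes found.

Answer: No, left-factoring is not needed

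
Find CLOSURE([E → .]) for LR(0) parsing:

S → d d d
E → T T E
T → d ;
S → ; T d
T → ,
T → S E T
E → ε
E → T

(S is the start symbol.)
{ [E → .] }

To compute CLOSURE, for each item [A → α.Bβ] where B is a non-terminal, add [B → .γ] for all productions B → γ; repeat for the newly added items until nothing changes.

Start with: [E → .]
The dot is at the end, so nothing is added.

CLOSURE = { [E → .] }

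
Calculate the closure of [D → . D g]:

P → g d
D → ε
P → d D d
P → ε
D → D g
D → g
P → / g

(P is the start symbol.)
To compute CLOSURE, for each item [A → α.Bβ] where B is a non-terminal, add [B → .γ] for all productions B → γ; repeat for the newly added items until nothing changes.

Start with: [D → . D g]
  [D → . D g] has the dot before D: add [D → .], [D → . g]
No further items can be added.

CLOSURE = { [D → . D g], [D → . g], [D → .] }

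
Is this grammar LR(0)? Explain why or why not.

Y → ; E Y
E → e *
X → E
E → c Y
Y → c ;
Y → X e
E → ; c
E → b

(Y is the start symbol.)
A grammar is LR(0) if no state in the canonical LR(0) collection has:
  - both a shift item (dot before a terminal) and a complete item (shift-reduce conflict), or
  - two or more complete items (reduce-reduce conflict; the accept item [Y' → Y .] counts as a complete item here).

Augment with Y' → Y and build the canonical LR(0) collection (I0 = CLOSURE({[Y' → . Y]}), then GOTO on every symbol after a dot until no new states appear). It has 17 states:
  I0: { [E → . ; c], [E → . b], [E → . c Y], [E → . e *], [X → . E], [Y → . ; E Y], [Y → . X e], [Y → . c ;], [Y' → . Y] }  — shift
  I1: { [E → . ; c], [E → . b], [E → . c Y], [E → . e *], [E → ; . c], [Y → ; . E Y] }  — shift
  I2: { [X → E .] }  — reduce
  I3: { [Y → X . e] }  — shift
  I4: { [Y' → Y .] }  — accept
  I5: { [E → b .] }  — reduce
  I6: { [E → . ; c], [E → . b], [E → . c Y], [E → . e *], [E → c . Y], [X → . E], [Y → . ; E Y], [Y → . X e], [Y → . c ;], [Y → c . ;] }  — shift
  I7: { [E → e . *] }  — shift
  I8: { [E → e * .] }  — reduce
  I9: { [E → . ; c], [E → . b], [E → . c Y], [E → . e *], [E → ; . c], [Y → ; . E Y], [Y → c ; .] }  — shift, reduce
  I10: { [E → c Y .] }  — reduce
  I11: { [E → ; . c] }  — shift
  I12: { [E → . ; c], [E → . b], [E → . c Y], [E → . e *], [X → . E], [Y → . ; E Y], [Y → . X e], [Y → . c ;], [Y → ; E . Y] }  — shift
  I13: { [E → . ; c], [E → . b], [E → . c Y], [E → . e *], [E → ; c .], [E → c . Y], [X → . E], [Y → . ; E Y], [Y → . X e], [Y → . c ;] }  — shift, reduce
  I14: { [Y → ; E Y .] }  — reduce
  I15: { [E → ; c .] }  — reduce
  I16: { [Y → X e .] }  — reduce

Conflict in state I9:
  Shift-reduce conflict between [Y → c ; .] and [E → . ; c]
So the grammar is NOT LR(0).

Answer: No. Shift-reduce conflict between [Y → c ; .] and [E → . ; c]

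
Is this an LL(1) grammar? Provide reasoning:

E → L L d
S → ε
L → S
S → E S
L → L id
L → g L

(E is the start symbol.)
A grammar is LL(1) if for each non-terminal N with multiple productions, the predict sets of those productions are pairwise disjoint, where PREDICT(N → α) = (FIRST(α) \ {ε}) ∪ (FOLLOW(N) if α ⇒* ε).

Relevant sets:
  FIRST(E) = { 'd', 'g', 'id' }
  FIRST(S) = { 'd', 'g', 'id', ε }
  FIRST(L) = { 'd', 'g', 'id', ε }
  FOLLOW(S) = { 'd', 'g', 'id' }
  FOLLOW(L) = { 'd', 'g', 'id' }

For S:
  PREDICT(S → ε) = { 'd', 'g', 'id' }
  PREDICT(S → E S) = { 'd', 'g', 'id' }
For L:
  PREDICT(L → S) = { 'd', 'g', 'id' }
  PREDICT(L → L id) = { 'd', 'g', 'id' }
  PREDICT(L → g L) = { 'g' }
E has a single production, so nothing to check there.

Conflict found: Predict set conflict for S: { 'd', 'g', 'id' }
The grammar is NOT LL(1).

Answer: No. Predict set conflict for S: { 'd', 'g', 'id' }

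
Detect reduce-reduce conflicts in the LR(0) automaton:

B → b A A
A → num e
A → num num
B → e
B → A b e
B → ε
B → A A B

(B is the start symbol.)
No reduce-reduce conflicts

Augment with B' → B and build the canonical LR(0) collection (I0 = CLOSURE({[B' → . B]}), then GOTO on every symbol after a dot until no new states appear). It has 14 states:
  I0: { [A → . num e], [A → . num num], [B → . A A B], [B → . A b e], [B → . b A A], [B → . e], [B → .], [B' → . B] }  — shift, reduce
  I1: { [A → . num e], [A → . num num], [B → A . A B], [B → A . b e] }  — shift
  I2: { [B' → B .] }  — accept
  I3: { [A → . num e], [A → . num num], [B → b . A A] }  — shift
  I4: { [B → e .] }  — reduce
  I5: { [A → num . e], [A → num . num] }  — shift
  I6: { [A → num e .] }  — reduce
  I7: { [A → num num .] }  — reduce
  I8: { [A → . num e], [A → . num num], [B → b A . A] }  — shift
  I9: { [B → b A A .] }  — reduce
  I10: { [A → . num e], [A → . num num], [B → . A A B], [B → . A b e], [B → . b A A], [B → . e], [B → .], [B → A A . B] }  — shift, reduce
  I11: { [B → A b . e] }  — shift
  I12: { [B → A b e .] }  — reduce
  I13: { [B → A A B .] }  — reduce

No state contains more than one complete item.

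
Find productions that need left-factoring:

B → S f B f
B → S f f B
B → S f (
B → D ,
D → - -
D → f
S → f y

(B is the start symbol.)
Yes, B has productions with common prefix 'S f'

Left-factoring is needed when two productions for the same non-terminal
share a common prefix on the right-hand side.

Productions for B:
  B → S f B f
  B → S f f B
  B → S f (
  B → D ,
Productions for D:
  D → - -
  D → f

Found common prefix 'S f' in productions for B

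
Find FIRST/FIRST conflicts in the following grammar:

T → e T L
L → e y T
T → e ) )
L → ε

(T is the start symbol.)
A FIRST/FIRST conflict occurs when two productions N → α and N → β for the same non-terminal have FIRST(α) ∩ FIRST(β) ≠ ∅ (with ε ∈ FIRST of a nullable right-hand side, so two nullable alternatives also conflict).

Productions for T:
  T → e T L: FIRST = { 'e' }
  T → e ) ): FIRST = { 'e' }
Productions for L:
  L → e y T: FIRST = { 'e' }
  L → ε: FIRST = { ε }

Conflict for T: T → e T L and T → e ) )
  Overlap: { 'e' }

Answer: Yes. T → e T L / T → e ')' ')' on { 'e' }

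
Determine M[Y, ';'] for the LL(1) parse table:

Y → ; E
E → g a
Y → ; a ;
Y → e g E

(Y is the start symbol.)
To find M[Y, ';'], we find productions for Y where ';' is in the predict set (PREDICT(N → α) = (FIRST(α) \ {ε}) ∪ (FOLLOW(N) if α ⇒* ε)).

Y → ; E: PREDICT = { ';' }
  ';' is in predict set, so this production goes in M[Y, ';']
Y → ; a ;: PREDICT = { ';' }
  ';' is in predict set, so this production goes in M[Y, ';']
Y → e g E: PREDICT = { 'e' }

M[Y, ';'] = Y → ; E, Y → ; a ;  (a multiply-defined cell — the grammar is not LL(1))

Answer: Y → ; E, Y → ; a ;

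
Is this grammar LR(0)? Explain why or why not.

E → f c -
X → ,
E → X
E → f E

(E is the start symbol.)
A grammar is LR(0) if no state in the canonical LR(0) collection has:
  - both a shift item (dot before a terminal) and a complete item (shift-reduce conflict), or
  - two or more complete items (reduce-reduce conflict; the accept item [E' → E .] counts as a complete item here).

Augment with E' → E and build the canonical LR(0) collection (I0 = CLOSURE({[E' → . E]}), then GOTO on every symbol after a dot until no new states appear). It has 8 states:
  I0: { [E → . X], [E → . f E], [E → . f c -], [E' → . E], [X → . ,] }  — shift
  I1: { [X → , .] }  — reduce
  I2: { [E' → E .] }  — accept
  I3: { [E → X .] }  — reduce
  I4: { [E → . X], [E → . f E], [E → . f c -], [E → f . E], [E → f . c -], [X → . ,] }  — shift
  I5: { [E → f E .] }  — reduce
  I6: { [E → f c . -] }  — shift
  I7: { [E → f c - .] }  — reduce

Every state is either a pure shift/goto state or contains exactly one complete item and nothing to shift — no conflicts. The grammar is LR(0).

Answer: Yes, the grammar is LR(0)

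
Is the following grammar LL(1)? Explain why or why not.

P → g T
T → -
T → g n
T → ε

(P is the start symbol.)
Yes, the grammar is LL(1).

A grammar is LL(1) if for each non-terminal N with multiple productions, the predict sets of those productions are pairwise disjoint, where PREDICT(N → α) = (FIRST(α) \ {ε}) ∪ (FOLLOW(N) if α ⇒* ε).

Relevant sets:
  FOLLOW(T) = { $ }

For T:
  PREDICT(T → '-') = { '-' }
  PREDICT(T → g n) = { 'g' }
  PREDICT(T → ε) = { $ }
P has a single production, so nothing to check there.

All predict sets are disjoint. The grammar IS LL(1).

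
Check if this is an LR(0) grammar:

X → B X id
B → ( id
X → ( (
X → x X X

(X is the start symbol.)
A grammar is LR(0) if no state in the canonical LR(0) collection has:
  - both a shift item (dot before a terminal) and a complete item (shift-reduce conflict), or
  - two or more complete items (reduce-reduce conflict; the accept item [X' → X .] counts as a complete item here).

Augment with X' → X and build the canonical LR(0) collection (I0 = CLOSURE({[X' → . X]}), then GOTO on every symbol after a dot until no new states appear). It has 11 states:
  I0: { [B → . ( id], [X → . ( (], [X → . B X id], [X → . x X X], [X' → . X] }  — shift
  I1: { [B → ( . id], [X → ( . (] }  — shift
  I2: { [B → . ( id], [X → . ( (], [X → . B X id], [X → . x X X], [X → B . X id] }  — shift
  I3: { [X' → X .] }  — accept
  I4: { [B → . ( id], [X → . ( (], [X → . B X id], [X → . x X X], [X → x . X X] }  — shift
  I5: { [B → . ( id], [X → . ( (], [X → . B X id], [X → . x X X], [X → x X . X] }  — shift
  I6: { [X → x X X .] }  — reduce
  I7: { [X → B X . id] }  — shift
  I8: { [X → B X id .] }  — reduce
  I9: { [X → ( ( .] }  — reduce
  I10: { [B → ( id .] }  — reduce

Every state is either a pure shift/goto state or contains exactly one complete item and nothing to shift — no conflicts. The grammar is LR(0).

Answer: Yes, the grammar is LR(0)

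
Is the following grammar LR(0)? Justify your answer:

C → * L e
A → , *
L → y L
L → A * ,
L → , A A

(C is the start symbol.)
Yes, the grammar is LR(0)

A grammar is LR(0) if no state in the canonical LR(0) collection has:
  - both a shift item (dot before a terminal) and a complete item (shift-reduce conflict), or
  - two or more complete items (reduce-reduce conflict; the accept item [C' → C .] counts as a complete item here).

Augment with C' → C and build the canonical LR(0) collection (I0 = CLOSURE({[C' → . C]}), then GOTO on every symbol after a dot until no new states appear). It has 15 states:
  I0: { [C → . * L e], [C' → . C] }  — shift
  I1: { [A → . , *], [C → * . L e], [L → . , A A], [L → . A * ,], [L → . y L] }  — shift
  I2: { [C' → C .] }  — accept
  I3: { [A → , . *], [A → . , *], [L → , . A A] }  — shift
  I4: { [L → A . * ,] }  — shift
  I5: { [C → * L . e] }  — shift
  I6: { [A → . , *], [L → . , A A], [L → . A * ,], [L → . y L], [L → y . L] }  — shift
  I7: { [L → y L .] }  — reduce
  I8: { [C → * L e .] }  — reduce
  I9: { [L → A * . ,] }  — shift
  I10: { [L → A * , .] }  — reduce
  I11: { [A → , * .] }  — reduce
  I12: { [A → , . *] }  — shift
  I13: { [A → . , *], [L → , A . A] }  — shift
  I14: { [L → , A A .] }  — reduce

Every state is either a pure shift/goto state or contains exactly one complete item and nothing to shift — no conflicts. The grammar is LR(0).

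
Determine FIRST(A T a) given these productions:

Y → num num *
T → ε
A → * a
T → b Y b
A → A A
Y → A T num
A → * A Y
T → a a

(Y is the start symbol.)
{ '*' }

FIRST sets of the non-terminals involved (from the grammar, by fixed-point iteration):
  FIRST(A) = { '*' }

To compute FIRST(A T a), process the symbols left to right:
Symbol A is a non-terminal. Add FIRST(A) \ {ε} = { '*' }
A is not nullable (ε ∉ FIRST(A)), so stop here.
FIRST(A T a) = { '*' }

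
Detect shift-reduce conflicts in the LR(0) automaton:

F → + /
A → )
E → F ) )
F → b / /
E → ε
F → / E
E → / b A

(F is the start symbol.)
Yes — I2: [E → .] vs [E → . / b A]; I7: [E → .] vs [E → . / b A]

Augment with F' → F and build the canonical LR(0) collection (I0 = CLOSURE({[F' → . F]}), then GOTO on every symbol after a dot until no new states appear). It has 16 states:
  I0: { [F → . + /], [F → . / E], [F → . b / /], [F' → . F] }  — shift
  I1: { [F → + . /] }  — shift
  I2: { [E → . / b A], [E → . F ) )], [E → .], [F → . + /], [F → . / E], [F → . b / /], [F → / . E] }  — shift, reduce
  I3: { [F' → F .] }  — accept
  I4: { [F → b . / /] }  — shift
  I5: { [F → b / . /] }  — shift
  I6: { [F → b / / .] }  — reduce
  I7: { [E → . / b A], [E → . F ) )], [E → .], [E → / . b A], [F → . + /], [F → . / E], [F → . b / /], [F → / . E] }  — shift, reduce
  I8: { [F → / E .] }  — reduce
  I9: { [E → F . ) )] }  — shift
  I10: { [E → F ) . )] }  — shift
  I11: { [E → F ) ) .] }  — reduce
  I12: { [A → . )], [E → / b . A], [F → b . / /] }  — shift
  I13: { [A → ) .] }  — reduce
  I14: { [E → / b A .] }  — reduce
  I15: { [F → + / .] }  — reduce

I2 contains reduce item [E → .] and shift items [E → . / b A], [F → . + /], [F → . / E], [F → . b / /] — shift-reduce conflict.
I7 contains reduce item [E → .] and shift items [E → . / b A], [E → / . b A], [F → . + /], [F → . / E], [F → . b / /] — shift-reduce conflict.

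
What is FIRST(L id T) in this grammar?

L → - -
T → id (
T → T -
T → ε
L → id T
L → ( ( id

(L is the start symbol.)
{ '(', '-', 'id' }

FIRST sets of the non-terminals involved (from the grammar, by fixed-point iteration):
  FIRST(L) = { '(', '-', 'id' }

To compute FIRST(L id T), process the symbols left to right:
Symbol L is a non-terminal. Add FIRST(L) \ {ε} = { '(', '-', 'id' }
L is not nullable (ε ∉ FIRST(L)), so stop here.
FIRST(L id T) = { '(', '-', 'id' }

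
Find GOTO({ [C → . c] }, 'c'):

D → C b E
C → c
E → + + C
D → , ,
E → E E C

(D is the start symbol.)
{ [C → c .] }

GOTO(I, 'c') = CLOSURE({ [A → αX.β] : [A → α.Xβ] ∈ I, X = 'c' })

Items with dot before 'c', with the dot advanced:
  [C → . c] → [C → c .]
Closure adds nothing (no advanced item has the dot before a non-terminal).

GOTO = { [C → c .] }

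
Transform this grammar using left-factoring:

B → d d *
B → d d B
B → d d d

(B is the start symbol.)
Left-factoring transforms A → αβ₁ | αβ₂ into A → αA' and A' → β₁ | β₂
(α is the longest common prefix among the alternatives). Repeat until
no nonterminal has two alternatives with a common prefix.

Round 1: B has alternatives sharing prefix 'd d'. Introduce B': B → d d B'
  Add: B' → *
  Add: B' → B
  Add: B' → d

No remaining common prefixes — done.

Resulting grammar:
B → d d B'
B' → *
B' → B
B' → d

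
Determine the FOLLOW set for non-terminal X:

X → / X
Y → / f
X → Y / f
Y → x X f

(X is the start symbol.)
To compute FOLLOW(X), find every occurrence of X on a right-hand side N → α X β: add FIRST(β) \ {ε}, and if β is empty or nullable also add FOLLOW(N). Iterate to a fixed point.

X is the start symbol, so $ ∈ FOLLOW(X).
In X → / X: X is at the end; this adds FOLLOW(X) to itself — nothing new
In Y → x X f: X is followed by f, add FIRST(f) \ {ε} = { 'f' }

Taking the union: FOLLOW(X) = { $, 'f' }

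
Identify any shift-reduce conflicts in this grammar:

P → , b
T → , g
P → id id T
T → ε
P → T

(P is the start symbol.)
Yes — I0: [T → .] vs [P → . , b]; I5: [T → .] vs [T → . , g]

Augment with P' → P and build the canonical LR(0) collection (I0 = CLOSURE({[P' → . P]}), then GOTO on every symbol after a dot until no new states appear). It has 10 states:
  I0: { [P → . , b], [P → . T], [P → . id id T], [P' → . P], [T → . , g], [T → .] }  — shift, reduce
  I1: { [P → , . b], [T → , . g] }  — shift
  I2: { [P' → P .] }  — accept
  I3: { [P → T .] }  — reduce
  I4: { [P → id . id T] }  — shift
  I5: { [P → id id . T], [T → . , g], [T → .] }  — shift, reduce
  I6: { [T → , . g] }  — shift
  I7: { [P → id id T .] }  — reduce
  I8: { [T → , g .] }  — reduce
  I9: { [P → , b .] }  — reduce

I0 contains reduce item [T → .] and shift items [P → . , b], [P → . id id T], [T → . , g] — shift-reduce conflict.
I5 contains reduce item [T → .] and shift item [T → . , g] — shift-reduce conflict.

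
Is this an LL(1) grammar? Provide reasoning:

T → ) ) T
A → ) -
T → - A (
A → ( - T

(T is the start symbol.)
For T:
  PREDICT(T → ')' ')' T) = { ')' }
  PREDICT(T → '-' A '(') = { '-' }
For A:
  PREDICT(A → ')' '-') = { ')' }
  PREDICT(A → '(' '-' T) = { '(' }

All predict sets are disjoint. The grammar IS LL(1).

Answer: Yes, the grammar is LL(1).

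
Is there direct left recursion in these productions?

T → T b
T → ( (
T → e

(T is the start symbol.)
T → T b: LEFT RECURSIVE (starts with T)
T → ( (: starts with '('
T → e: starts with e

The grammar has direct left recursion on: T.

Answer: Yes, T is left-recursive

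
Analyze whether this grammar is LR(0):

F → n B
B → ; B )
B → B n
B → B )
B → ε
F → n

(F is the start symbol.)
No. Shift-reduce conflict between [B → .] and [B → . ; B )]

Augment with F' → F and build the canonical LR(0) collection (I0 = CLOSURE({[F' → . F]}), then GOTO on every symbol after a dot until no new states appear). It has 9 states:
  I0: { [F → . n B], [F → . n], [F' → . F] }  — shift
  I1: { [F' → F .] }  — accept
  I2: { [B → . ; B )], [B → . B )], [B → . B n], [B → .], [F → n . B], [F → n .] }  — shift, 2 reduces
  I3: { [B → . ; B )], [B → . B )], [B → . B n], [B → .], [B → ; . B )] }  — shift, reduce
  I4: { [B → B . )], [B → B . n], [F → n B .] }  — shift, reduce
  I5: { [B → B ) .] }  — reduce
  I6: { [B → B n .] }  — reduce
  I7: { [B → ; B . )], [B → B . )], [B → B . n] }  — shift
  I8: { [B → ; B ) .], [B → B ) .] }  — 2 reduces

Conflict in state I2:
  Shift-reduce conflict between [B → .] and [B → . ; B )]
So the grammar is NOT LR(0).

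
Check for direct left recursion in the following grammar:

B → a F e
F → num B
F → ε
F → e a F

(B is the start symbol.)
Direct left recursion occurs when N → N α for some non-terminal N (the right-hand side begins with the left-hand side itself).

B → a F e: starts with a
F → num B: starts with num
F → ε: starts with ε
F → e a F: starts with e

No direct left recursion found.

Answer: No direct left recursion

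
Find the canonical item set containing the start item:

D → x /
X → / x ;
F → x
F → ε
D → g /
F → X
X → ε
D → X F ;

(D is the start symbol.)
First, augment the grammar with D' → D
I₀ = CLOSURE({ [D' → . D] }):
  [D' → . D] has the dot before D: add [D → . x /], [D → . g /], [D → . X F ;]
  [D → . X F ;] has the dot before X: add [X → . / x ;], [X → .]
No further items can be added.

I₀ = { [D → . X F ;], [D → . g /], [D → . x /], [D' → . D], [X → . / x ;], [X → .] }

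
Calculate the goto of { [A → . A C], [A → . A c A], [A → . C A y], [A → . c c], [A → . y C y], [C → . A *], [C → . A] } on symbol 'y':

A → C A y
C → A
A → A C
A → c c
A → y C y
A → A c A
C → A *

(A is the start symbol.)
{ [A → . A C], [A → . A c A], [A → . C A y], [A → . c c], [A → . y C y], [A → y . C y], [C → . A *], [C → . A] }

GOTO(I, 'y') = CLOSURE({ [A → αX.β] : [A → α.Xβ] ∈ I, X = 'y' })

Items with dot before 'y', with the dot advanced:
  [A → . y C y] → [A → y . C y]
Closure of the advanced items:
  [A → y . C y] has the dot before C: add [C → . A], [C → . A *]
  [C → . A] has the dot before A: add [A → . C A y], [A → . A C], [A → . c c], [A → . y C y], [A → . A c A]

GOTO = { [A → . A C], [A → . A c A], [A → . C A y], [A → . c c], [A → . y C y], [A → y . C y], [C → . A *], [C → . A] }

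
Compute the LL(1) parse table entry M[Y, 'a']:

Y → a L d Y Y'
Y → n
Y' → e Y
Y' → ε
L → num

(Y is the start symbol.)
To find M[Y, 'a'], we find productions for Y where 'a' is in the predict set (PREDICT(N → α) = (FIRST(α) \ {ε}) ∪ (FOLLOW(N) if α ⇒* ε)).

Y → a L d Y Y': PREDICT = { 'a' }
  'a' is in predict set, so this production goes in M[Y, 'a']
Y → n: PREDICT = { 'n' }

M[Y, 'a'] = Y → a L d Y Y'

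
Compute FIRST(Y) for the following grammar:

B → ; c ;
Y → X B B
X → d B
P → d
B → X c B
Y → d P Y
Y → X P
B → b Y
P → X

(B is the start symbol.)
{ 'd' }

To compute FIRST(Y), examine every production with Y on the left-hand side, reading each right-hand side left to right until a non-nullable symbol is reached.

FIRST sets of the other non-terminals involved (by the same procedure, iterated to a fixed point):
  FIRST(X) = { 'd' }

From Y → X B B:
  - X is a non-terminal: add FIRST(X) \ {ε} = { 'd' }
    X is not nullable, so stop
From Y → d P Y:
  - d is a terminal: add 'd' and stop
From Y → X P:
  - X is a non-terminal: add FIRST(X) \ {ε} = { 'd' }
    X is not nullable, so stop

Collecting: FIRST(Y) = { 'd' }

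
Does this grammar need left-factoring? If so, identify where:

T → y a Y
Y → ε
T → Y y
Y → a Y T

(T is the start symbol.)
No, left-factoring is not needed

Left-factoring is needed when two productions for the same non-terminal
share a common prefix on the right-hand side.

Productions for T:
  T → y a Y
  T → Y y
Productions for Y:
  Y → ε
  Y → a Y T

No common prefixes found.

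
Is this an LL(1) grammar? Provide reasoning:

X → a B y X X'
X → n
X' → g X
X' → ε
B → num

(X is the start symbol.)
No. Predict set conflict for X': { 'g' }

A grammar is LL(1) if for each non-terminal N with multiple productions, the predict sets of those productions are pairwise disjoint, where PREDICT(N → α) = (FIRST(α) \ {ε}) ∪ (FOLLOW(N) if α ⇒* ε).

Relevant sets:
  FOLLOW(X') = { $, 'g' }

For X:
  PREDICT(X → a B y X X') = { 'a' }
  PREDICT(X → n) = { 'n' }
For X':
  PREDICT(X' → g X) = { 'g' }
  PREDICT(X' → ε) = { $, 'g' }
B has a single production, so nothing to check there.

Conflict found: Predict set conflict for X': { 'g' }
The grammar is NOT LL(1).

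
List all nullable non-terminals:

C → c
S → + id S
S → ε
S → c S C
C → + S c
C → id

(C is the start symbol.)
A non-terminal is nullable if it can derive ε (the empty string): either it has an ε-production, or it has a production whose right-hand side consists entirely of nullable non-terminals.

ε-productions: S → ε
So S is immediately nullable.
No further non-terminal can be added: every production for the remaining non-terminals contains a terminal or a non-nullable non-terminal.
Nullable = { 'S' }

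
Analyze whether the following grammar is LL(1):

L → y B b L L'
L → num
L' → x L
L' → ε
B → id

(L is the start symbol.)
Relevant sets:
  FOLLOW(L') = { $, 'x' }

For L:
  PREDICT(L → y B b L L') = { 'y' }
  PREDICT(L → num) = { 'num' }
For L':
  PREDICT(L' → x L) = { 'x' }
  PREDICT(L' → ε) = { $, 'x' }
B has a single production, so nothing to check there.

Conflict found: Predict set conflict for L': { 'x' }
The grammar is NOT LL(1).

Answer: No. Predict set conflict for L': { 'x' }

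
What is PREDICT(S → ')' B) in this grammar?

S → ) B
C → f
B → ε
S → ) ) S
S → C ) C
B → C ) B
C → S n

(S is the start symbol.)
PREDICT(S → ')' B) = (FIRST(RHS) \ {ε}) ∪ (FOLLOW(S) if ε ∈ FIRST(RHS), i.e. RHS ⇒* ε)
FIRST(')' B) = { ')' }
ε ∉ FIRST(')' B), so FOLLOW(S) is not added.
PREDICT(S → ')' B) = { ')' }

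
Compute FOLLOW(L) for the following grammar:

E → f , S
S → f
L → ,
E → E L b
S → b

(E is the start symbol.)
To compute FOLLOW(L), find every occurrence of L on a right-hand side N → α L β: add FIRST(β) \ {ε}, and if β is empty or nullable also add FOLLOW(N). Iterate to a fixed point.

In E → E L b: L is followed by b, add FIRST(b) \ {ε} = { 'b' }

Taking the union: FOLLOW(L) = { 'b' }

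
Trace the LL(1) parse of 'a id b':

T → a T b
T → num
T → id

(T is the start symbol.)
LL(1) parsing maintains a stack (initially the start symbol over $) and the input. At each step: if the stack top is a terminal, match it against the current input token; if it is a non-terminal N, replace it with the RHS of M[N, lookahead] (the unique production whose predict set contains the lookahead).

Stack is shown with the top on the left.

Stack    Input     Action
-------------------------
T $      a id b $  output T → a T b
a T b $  a id b $  match 'a'
T b $    id b $    output T → id
id b $   id b $    match 'id'
b $      b $       match 'b'
$        $         accept

The string is accepted.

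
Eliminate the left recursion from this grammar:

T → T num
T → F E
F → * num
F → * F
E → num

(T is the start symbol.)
T is directly left-recursive. The standard transformation for
  A → A α₁ | ... | A α_m | β₁ | ... | β_n
is
  A  → β₁ A' | ... | β_n A'
  A' → α₁ A' | ... | α_m A' | ε

T → F E becomes T → F E T'
T → T num becomes T' → num T'
Add T' → ε

Productions for other non-terminals are unchanged:
  F → * num
  F → * F
  E → num

Resulting grammar:
T → F E T'
T' → num T'
T' → ε
F → * num
F → * F
E → num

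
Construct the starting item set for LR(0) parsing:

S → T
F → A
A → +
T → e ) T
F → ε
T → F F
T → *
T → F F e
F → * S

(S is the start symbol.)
First, augment the grammar with S' → S
I₀ = CLOSURE({ [S' → . S] }):
  [S' → . S] has the dot before S: add [S → . T]
  [S → . T] has the dot before T: add [T → . e ) T], [T → . F F], [T → . *], [T → . F F e]
  [T → . F F] has the dot before F: add [F → . A], [F → .], [F → . * S]
  [F → . A] has the dot before A: add [A → . +]
No further items can be added.

I₀ = { [A → . +], [F → . * S], [F → . A], [F → .], [S → . T], [S' → . S], [T → . *], [T → . F F e], [T → . F F], [T → . e ) T] }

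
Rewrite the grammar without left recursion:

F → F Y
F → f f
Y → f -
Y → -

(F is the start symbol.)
F → f f F'
F' → Y F'
F' → ε
Y → f -
Y → -

F is directly left-recursive. The standard transformation for
  A → A α₁ | ... | A α_m | β₁ | ... | β_n
is
  A  → β₁ A' | ... | β_n A'
  A' → α₁ A' | ... | α_m A' | ε

F → f f becomes F → f f F'
F → F Y becomes F' → Y F'
Add F' → ε

Productions for other non-terminals are unchanged:
  Y → f -
  Y → -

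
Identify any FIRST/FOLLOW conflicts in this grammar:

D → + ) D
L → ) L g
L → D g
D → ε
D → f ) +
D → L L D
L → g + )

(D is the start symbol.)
A FIRST/FOLLOW conflict occurs when a non-terminal N has a nullable alternative N → β (β ⇒* ε) and another alternative N → α with FIRST(α) ∩ FOLLOW(N) ≠ ∅: on such a lookahead the parser cannot decide between expanding α and letting N vanish via β.

Nullable non-terminals: D.
FIRST sets used below: FIRST(L) = { ')', '+', 'f', 'g' }

D: nullable alternative(s) D → ε; FOLLOW(D) = { $, 'g' }
  D → + ) D: FIRST \ {ε} = { '+' } — disjoint from FOLLOW(D)
  D → ε: FIRST \ {ε} = { } — this is the only nullable alternative, skip
  D → f ) +: FIRST \ {ε} = { 'f' } — disjoint from FOLLOW(D)
  D → L L D: FIRST \ {ε} = { ')', '+', 'f', 'g' } — overlaps FOLLOW(D) on { 'g' }: CONFLICT

L has no nullable alternative, so no FIRST/FOLLOW check is needed there.

So the grammar has 1 FIRST/FOLLOW conflict (marked CONFLICT above).

Answer: Yes. D → L L D with FOLLOW(D) on { 'g' }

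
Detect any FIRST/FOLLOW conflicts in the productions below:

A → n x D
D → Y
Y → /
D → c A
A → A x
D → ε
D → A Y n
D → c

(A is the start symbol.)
Yes. D → Y with FOLLOW(D) on { '/' }

A FIRST/FOLLOW conflict occurs when a non-terminal N has a nullable alternative N → β (β ⇒* ε) and another alternative N → α with FIRST(α) ∩ FOLLOW(N) ≠ ∅: on such a lookahead the parser cannot decide between expanding α and letting N vanish via β.

Nullable non-terminals: D.
FIRST sets used below: FIRST(Y) = { '/' }, FIRST(A) = { 'n' }

D: nullable alternative(s) D → ε; FOLLOW(D) = { $, '/', 'x' }
  D → Y: FIRST \ {ε} = { '/' } — overlaps FOLLOW(D) on { '/' }: CONFLICT
  D → c A: FIRST \ {ε} = { 'c' } — disjoint from FOLLOW(D)
  D → ε: FIRST \ {ε} = { } — this is the only nullable alternative, skip
  D → A Y n: FIRST \ {ε} = { 'n' } — disjoint from FOLLOW(D)
  D → c: FIRST \ {ε} = { 'c' } — disjoint from FOLLOW(D)

A, Y have no nullable alternative, so no FIRST/FOLLOW check is needed there.

So the grammar has 1 FIRST/FOLLOW conflict (marked CONFLICT above).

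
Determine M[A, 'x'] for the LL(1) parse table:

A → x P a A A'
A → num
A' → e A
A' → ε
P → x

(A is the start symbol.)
A → x P a A A'

To find M[A, 'x'], we find productions for A where 'x' is in the predict set (PREDICT(N → α) = (FIRST(α) \ {ε}) ∪ (FOLLOW(N) if α ⇒* ε)).

A → x P a A A': PREDICT = { 'x' }
  'x' is in predict set, so this production goes in M[A, 'x']
A → num: PREDICT = { 'num' }

M[A, 'x'] = A → x P a A A'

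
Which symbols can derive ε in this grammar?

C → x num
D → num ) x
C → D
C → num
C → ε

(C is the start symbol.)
{ 'C' }

ε-productions: C → ε
So C is immediately nullable.
No further non-terminal can be added: every production for the remaining non-terminals contains a terminal or a non-nullable non-terminal.
Nullable = { 'C' }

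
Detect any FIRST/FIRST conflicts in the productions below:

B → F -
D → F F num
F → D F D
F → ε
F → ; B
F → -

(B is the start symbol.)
A FIRST/FIRST conflict occurs when two productions N → α and N → β for the same non-terminal have FIRST(α) ∩ FIRST(β) ≠ ∅ (with ε ∈ FIRST of a nullable right-hand side, so two nullable alternatives also conflict).

FIRST sets of the non-terminals at (or reachable through a nullable prefix from) the front of some alternative:
  FIRST(D) = { '-', ';', 'num' }

Productions for F:
  F → D F D: FIRST = { '-', ';', 'num' }
  F → ε: FIRST = { ε }
  F → ; B: FIRST = { ';' }
  F → -: FIRST = { '-' }
B, D have only one production, so no FIRST/FIRST conflict is possible there.

Conflict for F: F → D F D and F → ; B
  Overlap: { ';' }
Conflict for F: F → D F D and F → -
  Overlap: { '-' }

Answer: Yes. F → D F D / F → ';' B on { ';' }; F → D F D / F → '-' on { '-' }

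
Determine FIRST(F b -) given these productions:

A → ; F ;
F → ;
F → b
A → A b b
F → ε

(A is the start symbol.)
{ ';', 'b' }

FIRST sets of the non-terminals involved (from the grammar, by fixed-point iteration):
  FIRST(F) = { ';', 'b', ε }

To compute FIRST(F b -), process the symbols left to right:
Symbol F is a non-terminal. Add FIRST(F) \ {ε} = { ';', 'b' }
F is nullable (ε ∈ FIRST(F)), continue to the next symbol.
Symbol b is a terminal. Add 'b' and stop.
FIRST(F b -) = { ';', 'b' }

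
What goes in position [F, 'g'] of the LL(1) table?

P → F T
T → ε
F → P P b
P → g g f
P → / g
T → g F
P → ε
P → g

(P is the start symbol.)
F → P P b

To find M[F, 'g'], we find productions for F where 'g' is in the predict set (PREDICT(N → α) = (FIRST(α) \ {ε}) ∪ (FOLLOW(N) if α ⇒* ε)).

Relevant sets:
  FIRST(P) = { '/', 'b', 'g', ε }

F → P P b: PREDICT = { '/', 'b', 'g' }
  'g' is in predict set, so this production goes in M[F, 'g']

M[F, 'g'] = F → P P b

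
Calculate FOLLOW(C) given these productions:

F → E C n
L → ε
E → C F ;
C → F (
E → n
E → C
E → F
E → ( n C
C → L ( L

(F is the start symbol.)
{ '(', 'n' }

In F → E C n: C is followed by n, add FIRST(n) \ {ε} = { 'n' }
In E → C F ;: C is followed by F ';', add FIRST(F ';') \ {ε} = { '(', 'n' }
In E → C: C is at the end, add FOLLOW(E)
In E → ( n C: C is at the end, add FOLLOW(E)

The FOLLOW sets referred to above (computed the same way, to a fixed point):
  FOLLOW(E) = { '(', 'n' }

Taking the union: FOLLOW(C) = { '(', 'n' }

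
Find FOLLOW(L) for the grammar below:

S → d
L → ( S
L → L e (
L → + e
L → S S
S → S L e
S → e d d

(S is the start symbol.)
In L → L e (: L is followed by e '(', add FIRST(e '(') \ {ε} = { 'e' }
In S → S L e: L is followed by e, add FIRST(e) \ {ε} = { 'e' }

Taking the union: FOLLOW(L) = { 'e' }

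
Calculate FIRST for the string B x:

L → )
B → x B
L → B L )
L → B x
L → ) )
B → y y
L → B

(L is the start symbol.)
FIRST sets of the non-terminals involved (from the grammar, by fixed-point iteration):
  FIRST(B) = { 'x', 'y' }

To compute FIRST(B x), process the symbols left to right:
Symbol B is a non-terminal. Add FIRST(B) \ {ε} = { 'x', 'y' }
B is not nullable (ε ∉ FIRST(B)), so stop here.
FIRST(B x) = { 'x', 'y' }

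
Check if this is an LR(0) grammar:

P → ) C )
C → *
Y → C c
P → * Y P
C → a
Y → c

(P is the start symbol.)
A grammar is LR(0) if no state in the canonical LR(0) collection has:
  - both a shift item (dot before a terminal) and a complete item (shift-reduce conflict), or
  - two or more complete items (reduce-reduce conflict; the accept item [P' → P .] counts as a complete item here).

Augment with P' → P and build the canonical LR(0) collection (I0 = CLOSURE({[P' → . P]}), then GOTO on every symbol after a dot until no new states appear). It has 13 states:
  I0: { [P → . ) C )], [P → . * Y P], [P' → . P] }  — shift
  I1: { [C → . *], [C → . a], [P → ) . C )] }  — shift
  I2: { [C → . *], [C → . a], [P → * . Y P], [Y → . C c], [Y → . c] }  — shift
  I3: { [P' → P .] }  — accept
  I4: { [C → * .] }  — reduce
  I5: { [Y → C . c] }  — shift
  I6: { [P → * Y . P], [P → . ) C )], [P → . * Y P] }  — shift
  I7: { [C → a .] }  — reduce
  I8: { [Y → c .] }  — reduce
  I9: { [P → * Y P .] }  — reduce
  I10: { [Y → C c .] }  — reduce
  I11: { [P → ) C . )] }  — shift
  I12: { [P → ) C ) .] }  — reduce

Every state is either a pure shift/goto state or contains exactly one complete item and nothing to shift — no conflicts. The grammar is LR(0).

Answer: Yes, the grammar is LR(0)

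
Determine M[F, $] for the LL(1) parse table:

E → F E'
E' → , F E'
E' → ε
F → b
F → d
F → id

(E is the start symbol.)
To find M[F, $], we find productions for F where $ is in the predict set (PREDICT(N → α) = (FIRST(α) \ {ε}) ∪ (FOLLOW(N) if α ⇒* ε)).

F → b: PREDICT = { 'b' }
F → d: PREDICT = { 'd' }
F → id: PREDICT = { 'id' }

M[F, $] is empty (no production applies)

Answer: Empty (error entry)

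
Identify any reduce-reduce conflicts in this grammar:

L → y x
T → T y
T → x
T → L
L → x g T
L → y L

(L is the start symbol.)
No reduce-reduce conflicts

A reduce-reduce conflict occurs when an LR(0) state has two complete items [A → α .] and [B → β .] — both call for a reduction, and with no lookahead the parser cannot choose between them.

Augment with L' → L and build the canonical LR(0) collection (I0 = CLOSURE({[L' → . L]}), then GOTO on every symbol after a dot until no new states appear). It has 11 states:
  I0: { [L → . x g T], [L → . y L], [L → . y x], [L' → . L] }  — shift
  I1: { [L' → L .] }  — accept
  I2: { [L → x . g T] }  — shift
  I3: { [L → . x g T], [L → . y L], [L → . y x], [L → y . L], [L → y . x] }  — shift
  I4: { [L → y L .] }  — reduce
  I5: { [L → x . g T], [L → y x .] }  — shift, reduce
  I6: { [L → . x g T], [L → . y L], [L → . y x], [L → x g . T], [T → . L], [T → . T y], [T → . x] }  — shift
  I7: { [T → L .] }  — reduce
  I8: { [L → x g T .], [T → T . y] }  — shift, reduce
  I9: { [L → x . g T], [T → x .] }  — shift, reduce
  I10: { [T → T y .] }  — reduce

No state contains more than one complete item.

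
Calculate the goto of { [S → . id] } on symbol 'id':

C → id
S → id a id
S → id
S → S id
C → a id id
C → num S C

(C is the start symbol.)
GOTO(I, 'id') = CLOSURE({ [A → αX.β] : [A → α.Xβ] ∈ I, X = 'id' })

Items with dot before 'id', with the dot advanced:
  [S → . id] → [S → id .]
Closure adds nothing (no advanced item has the dot before a non-terminal).

GOTO = { [S → id .] }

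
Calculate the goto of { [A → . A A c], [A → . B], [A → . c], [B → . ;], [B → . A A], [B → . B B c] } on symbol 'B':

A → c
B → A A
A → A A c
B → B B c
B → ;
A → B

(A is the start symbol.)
GOTO(I, 'B') = CLOSURE({ [A → αX.β] : [A → α.Xβ] ∈ I, X = 'B' })

Items with dot before 'B', with the dot advanced:
  [A → . B] → [A → B .]
  [B → . B B c] → [B → B . B c]
Closure of the advanced items:
  [B → B . B c] has the dot before B: add [B → . A A], [B → . B B c], [B → . ;]
  [B → . A A] has the dot before A: add [A → . c], [A → . A A c], [A → . B]

GOTO = { [A → . A A c], [A → . B], [A → . c], [A → B .], [B → . ;], [B → . A A], [B → . B B c], [B → B . B c] }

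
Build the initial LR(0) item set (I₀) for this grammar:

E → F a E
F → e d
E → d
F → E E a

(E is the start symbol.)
{ [E → . F a E], [E → . d], [E' → . E], [F → . E E a], [F → . e d] }

First, augment the grammar with E' → E
I₀ = CLOSURE({ [E' → . E] }):
  [E' → . E] has the dot before E: add [E → . F a E], [E → . d]
  [E → . F a E] has the dot before F: add [F → . e d], [F → . E E a]
No further items can be added.

I₀ = { [E → . F a E], [E → . d], [E' → . E], [F → . E E a], [F → . e d] }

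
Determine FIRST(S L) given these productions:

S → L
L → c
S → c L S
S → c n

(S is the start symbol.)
{ 'c' }

FIRST sets of the non-terminals involved (from the grammar, by fixed-point iteration):
  FIRST(S) = { 'c' }

To compute FIRST(S L), process the symbols left to right:
Symbol S is a non-terminal. Add FIRST(S) \ {ε} = { 'c' }
S is not nullable (ε ∉ FIRST(S)), so stop here.
FIRST(S L) = { 'c' }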